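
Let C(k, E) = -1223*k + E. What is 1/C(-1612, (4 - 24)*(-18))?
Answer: 1/1971836 ≈ 5.0714e-7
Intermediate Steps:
C(k, E) = E - 1223*k
1/C(-1612, (4 - 24)*(-18)) = 1/((4 - 24)*(-18) - 1223*(-1612)) = 1/(-20*(-18) + 1971476) = 1/(360 + 1971476) = 1/1971836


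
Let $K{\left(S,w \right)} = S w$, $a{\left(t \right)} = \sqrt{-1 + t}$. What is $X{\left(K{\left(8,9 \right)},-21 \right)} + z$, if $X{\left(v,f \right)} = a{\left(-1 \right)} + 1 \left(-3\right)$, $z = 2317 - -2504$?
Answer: $4818 + i \sqrt{2} \approx 4818.0 + 1.4142 i$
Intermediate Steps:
$z = 4821$ ($z = 2317 + 2504 = 4821$)
$X{\left(v,f \right)} = -3 + i \sqrt{2}$ ($X{\left(v,f \right)} = \sqrt{-1 - 1} + 1 \left(-3\right) = \sqrt{-2} - 3 = i \sqrt{2} - 3 = -3 + i \sqrt{2}$)
$X{\left(K{\left(8,9 \right)},-21 \right)} + z = \left(-3 + i \sqrt{2}\right) + 4821 = 4818 + i \sqrt{2}$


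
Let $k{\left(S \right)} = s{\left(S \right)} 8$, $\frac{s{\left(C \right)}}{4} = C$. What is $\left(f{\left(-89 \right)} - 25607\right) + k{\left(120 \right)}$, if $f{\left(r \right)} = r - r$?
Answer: $-21767$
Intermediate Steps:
$s{\left(C \right)} = 4 C$
$f{\left(r \right)} = 0$
$k{\left(S \right)} = 32 S$ ($k{\left(S \right)} = 4 S 8 = 32 S$)
$\left(f{\left(-89 \right)} - 25607\right) + k{\left(120 \right)} = \left(0 - 25607\right) + 32 \cdot 120 = -25607 + 3840 = -21767$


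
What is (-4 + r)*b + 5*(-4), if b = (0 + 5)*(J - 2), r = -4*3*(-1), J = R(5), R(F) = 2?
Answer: -20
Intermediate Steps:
J = 2
r = 12 (r = -12*(-1) = 12)
b = 0 (b = (0 + 5)*(2 - 2) = 5*0 = 0)
(-4 + r)*b + 5*(-4) = (-4 + 12)*0 + 5*(-4) = 8*0 - 20 = 0 - 20 = -20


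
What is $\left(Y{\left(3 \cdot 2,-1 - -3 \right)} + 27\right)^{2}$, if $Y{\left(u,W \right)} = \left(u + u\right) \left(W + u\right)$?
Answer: $15129$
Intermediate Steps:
$Y{\left(u,W \right)} = 2 u \left(W + u\right)$
$\left(Y{\left(3 \cdot 2,-1 - -3 \right)} + 27\right)^{2} = \left(2 \cdot 3 \cdot 2 \left(\left(-1 - -3\right) + 3 \cdot 2\right) + 27\right)^{2} = \left(2 \cdot 6 \left(\left(-1 + 3\right) + 6\right) + 27\right)^{2} = \left(2 \cdot 6 \left(2 + 6\right) + 27\right)^{2} = \left(2 \cdot 6 \cdot 8 + 27\right)^{2} = \left(96 + 27\right)^{2} = 123^{2} = 15129$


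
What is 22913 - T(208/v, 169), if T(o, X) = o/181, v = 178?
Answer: 369105413/16109 ≈ 22913.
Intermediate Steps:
T(o, X) = o/181 (T(o, X) = o*(1/181) = o/181)
22913 - T(208/v, 169) = 22913 - 208/178/181 = 22913 - 208*(1/178)/181 = 22913 - 104/(181*89) = 22913 - 1*104/16109 = 22913 - 104/16109 = 369105413/16109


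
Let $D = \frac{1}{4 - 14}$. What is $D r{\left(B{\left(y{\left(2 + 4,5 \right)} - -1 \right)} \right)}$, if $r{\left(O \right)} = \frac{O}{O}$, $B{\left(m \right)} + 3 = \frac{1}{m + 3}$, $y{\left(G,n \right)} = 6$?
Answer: $- \frac{1}{10} \approx -0.1$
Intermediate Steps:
$B{\left(m \right)} = -3 + \frac{1}{3 + m}$ ($B{\left(m \right)} = -3 + \frac{1}{m + 3} = -3 + \frac{1}{3 + m}$)
$D = - \frac{1}{10}$ ($D = \frac{1}{-10} = - \frac{1}{10} \approx -0.1$)
$r{\left(O \right)} = 1$
$D r{\left(B{\left(y{\left(2 + 4,5 \right)} - -1 \right)} \right)} = \left(- \frac{1}{10}\right) 1 = - \frac{1}{10}$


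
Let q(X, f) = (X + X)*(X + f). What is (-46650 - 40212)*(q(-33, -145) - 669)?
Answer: -962344098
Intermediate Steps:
q(X, f) = 2*X*(X + f) (q(X, f) = (2*X)*(X + f) = 2*X*(X + f))
(-46650 - 40212)*(q(-33, -145) - 669) = (-46650 - 40212)*(2*(-33)*(-33 - 145) - 669) = -86862*(2*(-33)*(-178) - 669) = -86862*(11748 - 669) = -86862*11079 = -962344098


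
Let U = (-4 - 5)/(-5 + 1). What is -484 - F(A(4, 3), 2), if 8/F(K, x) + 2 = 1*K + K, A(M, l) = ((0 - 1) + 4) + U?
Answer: -8244/17 ≈ -484.94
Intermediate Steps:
U = 9/4 (U = -9/(-4) = -9*(-1/4) = 9/4 ≈ 2.2500)
A(M, l) = 21/4 (A(M, l) = ((0 - 1) + 4) + 9/4 = (-1 + 4) + 9/4 = 3 + 9/4 = 21/4)
F(K, x) = 8/(-2 + 2*K) (F(K, x) = 8/(-2 + (1*K + K)) = 8/(-2 + (K + K)) = 8/(-2 + 2*K))
-484 - F(A(4, 3), 2) = -484 - 4/(-1 + 21/4) = -484 - 4/17/4 = -484 - 4*4/17 = -484 - 1*16/17 = -484 - 16/17 = -8244/17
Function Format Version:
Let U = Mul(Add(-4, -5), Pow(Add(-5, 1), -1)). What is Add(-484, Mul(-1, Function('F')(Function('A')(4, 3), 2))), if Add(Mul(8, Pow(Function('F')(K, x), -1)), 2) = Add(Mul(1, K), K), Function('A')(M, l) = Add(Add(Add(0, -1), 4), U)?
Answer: Rational(-8244, 17) ≈ -484.94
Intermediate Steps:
U = Rational(9, 4) (U = Mul(-9, Pow(-4, -1)) = Mul(-9, Rational(-1, 4)) = Rational(9, 4) ≈ 2.2500)
Function('A')(M, l) = Rational(21, 4) (Function('A')(M, l) = Add(Add(Add(0, -1), 4), Rational(9, 4)) = Add(Add(-1, 4), Rational(9, 4)) = Add(3, Rational(9, 4)) = Rational(21, 4))
Function('F')(K, x) = Mul(8, Pow(Add(-2, Mul(2, K)), -1)) (Function('F')(K, x) = Mul(8, Pow(Add(-2, Add(Mul(1, K), K)), -1)) = Mul(8, Pow(Add(-2, Add(K, K)), -1)) = Mul(8, Pow(Add(-2, Mul(2, K)), -1)))
Add(-484, Mul(-1, Function('F')(Function('A')(4, 3), 2))) = Add(-484, Mul(-1, Mul(4, Pow(Add(-1, Rational(21, 4)), -1)))) = Add(-484, Mul(-1, Mul(4, Pow(Rational(17, 4), -1)))) = Add(-484, Mul(-1, Mul(4, Rational(4, 17)))) = Add(-484, Mul(-1, Rational(16, 17))) = Add(-484, Rational(-16, 17)) = Rational(-8244, 17)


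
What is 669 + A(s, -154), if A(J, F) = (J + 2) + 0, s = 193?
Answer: 864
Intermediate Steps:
A(J, F) = 2 + J (A(J, F) = (2 + J) + 0 = 2 + J)
669 + A(s, -154) = 669 + (2 + 193) = 669 + 195 = 864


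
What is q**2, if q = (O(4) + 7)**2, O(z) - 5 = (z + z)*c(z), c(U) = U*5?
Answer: 875213056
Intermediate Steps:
c(U) = 5*U
O(z) = 5 + 10*z**2 (O(z) = 5 + (z + z)*(5*z) = 5 + (2*z)*(5*z) = 5 + 10*z**2)
q = 29584 (q = ((5 + 10*4**2) + 7)**2 = ((5 + 10*16) + 7)**2 = ((5 + 160) + 7)**2 = (165 + 7)**2 = 172**2 = 29584)
q**2 = 29584**2 = 875213056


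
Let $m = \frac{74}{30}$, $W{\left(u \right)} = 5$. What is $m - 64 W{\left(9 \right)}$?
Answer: $- \frac{4763}{15} \approx -317.53$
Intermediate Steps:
$m = \frac{37}{15}$ ($m = 74 \cdot \frac{1}{30} = \frac{37}{15} \approx 2.4667$)
$m - 64 W{\left(9 \right)} = \frac{37}{15} - 320 = - \frac{4763}{15}$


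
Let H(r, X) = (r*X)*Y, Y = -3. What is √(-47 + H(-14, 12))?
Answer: √457 ≈ 21.378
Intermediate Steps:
H(r, X) = -3*X*r (H(r, X) = (r*X)*(-3) = (X*r)*(-3) = -3*X*r)
√(-47 + H(-14, 12)) = √(-47 - 3*12*(-14)) = √(-47 + 504) = √457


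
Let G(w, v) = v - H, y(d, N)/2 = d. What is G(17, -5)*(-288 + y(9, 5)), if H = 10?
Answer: 4050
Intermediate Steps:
y(d, N) = 2*d
G(w, v) = -10 + v (G(w, v) = v - 1*10 = v - 10 = -10 + v)
G(17, -5)*(-288 + y(9, 5)) = (-10 - 5)*(-288 + 2*9) = -15*(-288 + 18) = -15*(-270) = 4050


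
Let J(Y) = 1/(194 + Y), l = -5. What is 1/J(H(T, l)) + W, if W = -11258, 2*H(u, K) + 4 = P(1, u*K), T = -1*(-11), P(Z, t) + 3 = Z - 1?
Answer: -22135/2 ≈ -11068.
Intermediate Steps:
P(Z, t) = -4 + Z (P(Z, t) = -3 + (Z - 1) = -3 + (-1 + Z) = -4 + Z)
T = 11
H(u, K) = -7/2 (H(u, K) = -2 + (-4 + 1)/2 = -2 + (1/2)*(-3) = -2 - 3/2 = -7/2)
1/J(H(T, l)) + W = 1/(1/(194 - 7/2)) - 11258 = 1/(1/(381/2)) - 11258 = 1/(2/381) - 11258 = 381/2 - 11258 = -22135/2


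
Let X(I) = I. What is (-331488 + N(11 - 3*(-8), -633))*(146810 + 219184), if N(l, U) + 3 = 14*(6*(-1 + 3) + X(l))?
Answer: -121082893002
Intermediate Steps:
N(l, U) = 165 + 14*l (N(l, U) = -3 + 14*(6*(-1 + 3) + l) = -3 + 14*(6*2 + l) = -3 + 14*(12 + l) = -3 + (168 + 14*l) = 165 + 14*l)
(-331488 + N(11 - 3*(-8), -633))*(146810 + 219184) = (-331488 + (165 + 14*(11 - 3*(-8))))*(146810 + 219184) = (-331488 + (165 + 14*(11 + 24)))*365994 = (-331488 + (165 + 14*35))*365994 = (-331488 + (165 + 490))*365994 = (-331488 + 655)*365994 = -330833*365994 = -121082893002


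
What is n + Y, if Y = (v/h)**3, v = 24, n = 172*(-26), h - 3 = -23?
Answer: -559216/125 ≈ -4473.7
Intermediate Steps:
h = -20 (h = 3 - 23 = -20)
n = -4472
Y = -216/125 (Y = (24/(-20))**3 = (24*(-1/20))**3 = (-6/5)**3 = -216/125 ≈ -1.7280)
n + Y = -4472 - 216/125 = -559216/125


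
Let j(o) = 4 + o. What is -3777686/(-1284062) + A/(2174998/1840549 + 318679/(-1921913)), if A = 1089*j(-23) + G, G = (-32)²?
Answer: -44659023268726411569720/2307210701721834493 ≈ -19356.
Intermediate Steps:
G = 1024
A = -19667 (A = 1089*(4 - 23) + 1024 = 1089*(-19) + 1024 = -20691 + 1024 = -19667)
-3777686/(-1284062) + A/(2174998/1840549 + 318679/(-1921913)) = -3777686/(-1284062) - 19667/(2174998/1840549 + 318679/(-1921913)) = -3777686*(-1/1284062) - 19667/(2174998*(1/1840549) + 318679*(-1/1921913)) = 1888843/642031 - 19667/(2174998/1840549 - 318679/1921913) = 1888843/642031 - 19667/3593612616403/3537375050237 = 1888843/642031 - 19667*3537375050237/3593612616403 = 1888843/642031 - 69569555113011079/3593612616403 = -44659023268726411569720/2307210701721834493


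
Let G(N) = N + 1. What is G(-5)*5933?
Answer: -23732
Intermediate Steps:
G(N) = 1 + N
G(-5)*5933 = (1 - 5)*5933 = -4*5933 = -23732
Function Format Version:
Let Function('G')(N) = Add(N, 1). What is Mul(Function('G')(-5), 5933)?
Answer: -23732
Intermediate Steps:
Function('G')(N) = Add(1, N)
Mul(Function('G')(-5), 5933) = Mul(Add(1, -5), 5933) = Mul(-4, 5933) = -23732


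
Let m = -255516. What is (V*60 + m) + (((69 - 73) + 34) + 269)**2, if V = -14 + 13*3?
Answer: -164615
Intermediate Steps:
V = 25 (V = -14 + 39 = 25)
(V*60 + m) + (((69 - 73) + 34) + 269)**2 = (25*60 - 255516) + (((69 - 73) + 34) + 269)**2 = (1500 - 255516) + ((-4 + 34) + 269)**2 = -254016 + (30 + 269)**2 = -254016 + 299**2 = -254016 + 89401 = -164615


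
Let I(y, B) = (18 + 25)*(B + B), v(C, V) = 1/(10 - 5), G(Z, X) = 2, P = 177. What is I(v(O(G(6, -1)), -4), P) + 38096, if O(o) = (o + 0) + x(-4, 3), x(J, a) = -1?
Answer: 53318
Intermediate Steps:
O(o) = -1 + o (O(o) = (o + 0) - 1 = o - 1 = -1 + o)
v(C, V) = ⅕ (v(C, V) = 1/5 = ⅕)
I(y, B) = 86*B (I(y, B) = 43*(2*B) = 86*B)
I(v(O(G(6, -1)), -4), P) + 38096 = 86*177 + 38096 = 15222 + 38096 = 53318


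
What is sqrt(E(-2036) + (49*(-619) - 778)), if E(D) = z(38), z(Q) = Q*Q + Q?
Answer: I*sqrt(29627) ≈ 172.13*I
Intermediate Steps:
z(Q) = Q + Q**2 (z(Q) = Q**2 + Q = Q + Q**2)
E(D) = 1482 (E(D) = 38*(1 + 38) = 38*39 = 1482)
sqrt(E(-2036) + (49*(-619) - 778)) = sqrt(1482 + (49*(-619) - 778)) = sqrt(1482 + (-30331 - 778)) = sqrt(1482 - 31109) = sqrt(-29627) = I*sqrt(29627)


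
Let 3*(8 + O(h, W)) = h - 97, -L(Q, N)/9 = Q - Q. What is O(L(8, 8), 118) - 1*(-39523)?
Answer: 118448/3 ≈ 39483.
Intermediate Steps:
L(Q, N) = 0 (L(Q, N) = -9*(Q - Q) = -9*0 = 0)
O(h, W) = -121/3 + h/3 (O(h, W) = -8 + (h - 97)/3 = -8 + (-97 + h)/3 = -8 + (-97/3 + h/3) = -121/3 + h/3)
O(L(8, 8), 118) - 1*(-39523) = (-121/3 + (⅓)*0) - 1*(-39523) = (-121/3 + 0) + 39523 = -121/3 + 39523 = 118448/3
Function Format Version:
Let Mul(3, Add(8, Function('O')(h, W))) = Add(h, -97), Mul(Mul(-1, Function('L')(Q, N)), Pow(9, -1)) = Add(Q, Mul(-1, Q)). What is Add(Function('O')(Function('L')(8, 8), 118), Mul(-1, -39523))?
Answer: Rational(118448, 3) ≈ 39483.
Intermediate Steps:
Function('L')(Q, N) = 0 (Function('L')(Q, N) = Mul(-9, Add(Q, Mul(-1, Q))) = Mul(-9, 0) = 0)
Function('O')(h, W) = Add(Rational(-121, 3), Mul(Rational(1, 3), h)) (Function('O')(h, W) = Add(-8, Mul(Rational(1, 3), Add(h, -97))) = Add(-8, Mul(Rational(1, 3), Add(-97, h))) = Add(-8, Add(Rational(-97, 3), Mul(Rational(1, 3), h))) = Add(Rational(-121, 3), Mul(Rational(1, 3), h)))
Add(Function('O')(Function('L')(8, 8), 118), Mul(-1, -39523)) = Add(Add(Rational(-121, 3), Mul(Rational(1, 3), 0)), Mul(-1, -39523)) = Add(Add(Rational(-121, 3), 0), 39523) = Add(Rational(-121, 3), 39523) = Rational(118448, 3)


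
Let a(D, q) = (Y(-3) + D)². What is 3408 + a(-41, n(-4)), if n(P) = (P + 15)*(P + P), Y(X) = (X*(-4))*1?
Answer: 4249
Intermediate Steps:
Y(X) = -4*X (Y(X) = -4*X*1 = -4*X)
n(P) = 2*P*(15 + P) (n(P) = (15 + P)*(2*P) = 2*P*(15 + P))
a(D, q) = (12 + D)² (a(D, q) = (-4*(-3) + D)² = (12 + D)²)
3408 + a(-41, n(-4)) = 3408 + (12 - 41)² = 3408 + (-29)² = 3408 + 841 = 4249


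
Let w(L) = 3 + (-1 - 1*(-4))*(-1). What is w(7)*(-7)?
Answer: 0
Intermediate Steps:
w(L) = 0 (w(L) = 3 + (-1 + 4)*(-1) = 3 + 3*(-1) = 3 - 3 = 0)
w(7)*(-7) = 0*(-7) = 0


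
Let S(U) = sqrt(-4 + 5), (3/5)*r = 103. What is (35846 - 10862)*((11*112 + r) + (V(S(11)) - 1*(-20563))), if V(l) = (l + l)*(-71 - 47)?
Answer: 542918976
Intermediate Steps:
r = 515/3 (r = (5/3)*103 = 515/3 ≈ 171.67)
S(U) = 1 (S(U) = sqrt(1) = 1)
V(l) = -236*l (V(l) = (2*l)*(-118) = -236*l)
(35846 - 10862)*((11*112 + r) + (V(S(11)) - 1*(-20563))) = (35846 - 10862)*((11*112 + 515/3) + (-236*1 - 1*(-20563))) = 24984*((1232 + 515/3) + (-236 + 20563)) = 24984*(4211/3 + 20327) = 24984*(65192/3) = 542918976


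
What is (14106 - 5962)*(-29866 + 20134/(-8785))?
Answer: -2136928135936/8785 ≈ -2.4325e+8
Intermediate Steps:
(14106 - 5962)*(-29866 + 20134/(-8785)) = 8144*(-29866 + 20134*(-1/8785)) = 8144*(-29866 - 20134/8785) = 8144*(-262392944/8785) = -2136928135936/8785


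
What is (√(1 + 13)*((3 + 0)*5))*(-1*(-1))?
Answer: 15*√14 ≈ 56.125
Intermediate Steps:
(√(1 + 13)*((3 + 0)*5))*(-1*(-1)) = (√14*(3*5))*1 = (√14*15)*1 = (15*√14)*1 = 15*√14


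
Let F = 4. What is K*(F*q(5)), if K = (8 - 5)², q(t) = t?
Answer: 180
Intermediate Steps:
K = 9 (K = 3² = 9)
K*(F*q(5)) = 9*(4*5) = 9*20 = 180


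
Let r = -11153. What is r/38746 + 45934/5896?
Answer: 428500169/57111604 ≈ 7.5029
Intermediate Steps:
r/38746 + 45934/5896 = -11153/38746 + 45934/5896 = -11153*1/38746 + 45934*(1/5896) = -11153/38746 + 22967/2948 = 428500169/57111604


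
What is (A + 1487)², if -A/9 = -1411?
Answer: 201242596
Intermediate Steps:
A = 12699 (A = -9*(-1411) = 12699)
(A + 1487)² = (12699 + 1487)² = 14186² = 201242596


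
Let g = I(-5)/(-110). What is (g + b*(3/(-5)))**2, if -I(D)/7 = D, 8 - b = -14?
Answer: 2211169/12100 ≈ 182.74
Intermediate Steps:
b = 22 (b = 8 - 1*(-14) = 8 + 14 = 22)
I(D) = -7*D
g = -7/22 (g = -7*(-5)/(-110) = 35*(-1/110) = -7/22 ≈ -0.31818)
(g + b*(3/(-5)))**2 = (-7/22 + 22*(3/(-5)))**2 = (-7/22 + 22*(3*(-1/5)))**2 = (-7/22 + 22*(-3/5))**2 = (-7/22 - 66/5)**2 = (-1487/110)**2 = 2211169/12100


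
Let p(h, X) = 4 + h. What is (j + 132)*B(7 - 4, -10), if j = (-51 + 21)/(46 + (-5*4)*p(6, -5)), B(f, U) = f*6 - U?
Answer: 40716/11 ≈ 3701.5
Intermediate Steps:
B(f, U) = -U + 6*f (B(f, U) = 6*f - U = -U + 6*f)
j = 15/77 (j = (-51 + 21)/(46 + (-5*4)*(4 + 6)) = -30/(46 - 20*10) = -30/(46 - 200) = -30/(-154) = -30*(-1/154) = 15/77 ≈ 0.19481)
(j + 132)*B(7 - 4, -10) = (15/77 + 132)*(-1*(-10) + 6*(7 - 4)) = 10179*(10 + 6*3)/77 = 10179*(10 + 18)/77 = (10179/77)*28 = 40716/11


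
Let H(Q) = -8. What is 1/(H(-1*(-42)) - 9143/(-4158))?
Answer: -4158/24121 ≈ -0.17238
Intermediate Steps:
1/(H(-1*(-42)) - 9143/(-4158)) = 1/(-8 - 9143/(-4158)) = 1/(-8 - 9143*(-1/4158)) = 1/(-8 + 9143/4158) = 1/(-24121/4158) = -4158/24121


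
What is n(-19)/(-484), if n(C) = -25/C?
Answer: -25/9196 ≈ -0.0027186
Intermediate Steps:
n(-19)/(-484) = -25/(-19)/(-484) = -25*(-1/19)*(-1/484) = (25/19)*(-1/484) = -25/9196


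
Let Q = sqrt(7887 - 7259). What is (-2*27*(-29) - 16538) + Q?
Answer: -14972 + 2*sqrt(157) ≈ -14947.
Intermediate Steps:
Q = 2*sqrt(157) (Q = sqrt(628) = 2*sqrt(157) ≈ 25.060)
(-2*27*(-29) - 16538) + Q = (-2*27*(-29) - 16538) + 2*sqrt(157) = (-54*(-29) - 16538) + 2*sqrt(157) = (1566 - 16538) + 2*sqrt(157) = -14972 + 2*sqrt(157)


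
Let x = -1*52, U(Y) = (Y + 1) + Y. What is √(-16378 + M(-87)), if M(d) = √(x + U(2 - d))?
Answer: √(-16378 + √127) ≈ 127.93*I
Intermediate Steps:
U(Y) = 1 + 2*Y (U(Y) = (1 + Y) + Y = 1 + 2*Y)
x = -52
M(d) = √(-47 - 2*d) (M(d) = √(-52 + (1 + 2*(2 - d))) = √(-52 + (1 + (4 - 2*d))) = √(-52 + (5 - 2*d)) = √(-47 - 2*d))
√(-16378 + M(-87)) = √(-16378 + √(-47 - 2*(-87))) = √(-16378 + √(-47 + 174)) = √(-16378 + √127)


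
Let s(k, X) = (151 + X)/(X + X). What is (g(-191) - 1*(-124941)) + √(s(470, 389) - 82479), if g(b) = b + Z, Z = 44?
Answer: 124794 + I*√12480699729/389 ≈ 1.2479e+5 + 287.19*I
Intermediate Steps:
g(b) = 44 + b (g(b) = b + 44 = 44 + b)
s(k, X) = (151 + X)/(2*X) (s(k, X) = (151 + X)/((2*X)) = (151 + X)*(1/(2*X)) = (151 + X)/(2*X))
(g(-191) - 1*(-124941)) + √(s(470, 389) - 82479) = ((44 - 191) - 1*(-124941)) + √((½)*(151 + 389)/389 - 82479) = (-147 + 124941) + √((½)*(1/389)*540 - 82479) = 124794 + √(270/389 - 82479) = 124794 + √(-32084061/389) = 124794 + I*√12480699729/389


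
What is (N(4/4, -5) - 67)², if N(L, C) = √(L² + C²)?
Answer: (67 - √26)² ≈ 3831.7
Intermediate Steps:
N(L, C) = √(C² + L²)
(N(4/4, -5) - 67)² = (√((-5)² + (4/4)²) - 67)² = (√(25 + (4*(¼))²) - 67)² = (√(25 + 1²) - 67)² = (√(25 + 1) - 67)² = (√26 - 67)² = (-67 + √26)²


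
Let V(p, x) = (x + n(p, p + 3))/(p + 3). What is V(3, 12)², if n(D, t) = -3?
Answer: 9/4 ≈ 2.2500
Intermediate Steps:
V(p, x) = (-3 + x)/(3 + p) (V(p, x) = (x - 3)/(p + 3) = (-3 + x)/(3 + p))
V(3, 12)² = ((-3 + 12)/(3 + 3))² = (9/6)² = ((⅙)*9)² = (3/2)² = 9/4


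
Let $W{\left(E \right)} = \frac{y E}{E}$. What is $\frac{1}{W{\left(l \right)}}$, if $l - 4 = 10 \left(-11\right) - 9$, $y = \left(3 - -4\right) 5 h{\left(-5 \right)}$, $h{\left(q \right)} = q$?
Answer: $- \frac{1}{175} \approx -0.0057143$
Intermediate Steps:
$y = -175$ ($y = \left(3 - -4\right) 5 \left(-5\right) = \left(3 + 4\right) 5 \left(-5\right) = 7 \cdot 5 \left(-5\right) = 35 \left(-5\right) = -175$)
$l = -115$ ($l = 4 + \left(10 \left(-11\right) - 9\right) = 4 - 119 = -115$)
$W{\left(E \right)} = -175$ ($W{\left(E \right)} = \frac{\left(-175\right) E}{E} = -175$)
$\frac{1}{W{\left(l \right)}} = \frac{1}{-175} = - \frac{1}{175}$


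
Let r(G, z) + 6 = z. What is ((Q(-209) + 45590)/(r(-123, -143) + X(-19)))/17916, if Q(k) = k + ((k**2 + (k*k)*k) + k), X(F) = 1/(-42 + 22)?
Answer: 15067460/4450633 ≈ 3.3855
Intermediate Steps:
r(G, z) = -6 + z
X(F) = -1/20 (X(F) = 1/(-20) = -1/20)
Q(k) = k**2 + k**3 + 2*k (Q(k) = k + ((k**2 + k**2*k) + k) = k + ((k**2 + k**3) + k) = k + (k + k**2 + k**3) = k**2 + k**3 + 2*k)
((Q(-209) + 45590)/(r(-123, -143) + X(-19)))/17916 = ((-209*(2 - 209 + (-209)**2) + 45590)/((-6 - 143) - 1/20))/17916 = ((-209*(2 - 209 + 43681) + 45590)/(-149 - 1/20))*(1/17916) = ((-209*43474 + 45590)/(-2981/20))*(1/17916) = ((-9086066 + 45590)*(-20/2981))*(1/17916) = -9040476*(-20/2981)*(1/17916) = (180809520/2981)*(1/17916) = 15067460/4450633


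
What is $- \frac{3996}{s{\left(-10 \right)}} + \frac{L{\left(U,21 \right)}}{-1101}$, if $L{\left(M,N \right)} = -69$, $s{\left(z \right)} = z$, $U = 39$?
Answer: $\frac{733381}{1835} \approx 399.66$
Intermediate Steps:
$- \frac{3996}{s{\left(-10 \right)}} + \frac{L{\left(U,21 \right)}}{-1101} = - \frac{3996}{-10} - \frac{69}{-1101} = \left(-3996\right) \left(- \frac{1}{10}\right) - - \frac{23}{367} = \frac{1998}{5} + \frac{23}{367} = \frac{733381}{1835}$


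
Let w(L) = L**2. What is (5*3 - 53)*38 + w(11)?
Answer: -1323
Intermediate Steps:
(5*3 - 53)*38 + w(11) = (5*3 - 53)*38 + 11**2 = (15 - 53)*38 + 121 = -38*38 + 121 = -1444 + 121 = -1323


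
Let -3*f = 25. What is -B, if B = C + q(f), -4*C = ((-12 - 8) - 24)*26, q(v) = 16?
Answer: -302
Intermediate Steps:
f = -25/3 (f = -⅓*25 = -25/3 ≈ -8.3333)
C = 286 (C = -((-12 - 8) - 24)*26/4 = -(-20 - 24)*26/4 = -(-11)*26 = -¼*(-1144) = 286)
B = 302 (B = 286 + 16 = 302)
-B = -1*302 = -302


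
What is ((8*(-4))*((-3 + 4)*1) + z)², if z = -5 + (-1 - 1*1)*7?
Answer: 2601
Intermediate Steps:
z = -19 (z = -5 + (-1 - 1)*7 = -5 - 2*7 = -5 - 14 = -19)
((8*(-4))*((-3 + 4)*1) + z)² = ((8*(-4))*((-3 + 4)*1) - 19)² = (-32 - 19)² = (-51)² = 2601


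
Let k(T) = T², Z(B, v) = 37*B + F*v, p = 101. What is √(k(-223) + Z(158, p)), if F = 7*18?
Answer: 3*√7589 ≈ 261.34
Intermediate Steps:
F = 126
Z(B, v) = 37*B + 126*v
√(k(-223) + Z(158, p)) = √((-223)² + (37*158 + 126*101)) = √(49729 + (5846 + 12726)) = √(49729 + 18572) = √68301 = 3*√7589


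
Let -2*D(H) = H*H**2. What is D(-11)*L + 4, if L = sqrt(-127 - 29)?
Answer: 4 + 1331*I*sqrt(39) ≈ 4.0 + 8312.1*I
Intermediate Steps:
D(H) = -H**3/2 (D(H) = -H*H**2/2 = -H**3/2)
L = 2*I*sqrt(39) (L = sqrt(-156) = 2*I*sqrt(39) ≈ 12.49*I)
D(-11)*L + 4 = (-1/2*(-11)**3)*(2*I*sqrt(39)) + 4 = (-1/2*(-1331))*(2*I*sqrt(39)) + 4 = 1331*(2*I*sqrt(39))/2 + 4 = 1331*I*sqrt(39) + 4 = 4 + 1331*I*sqrt(39)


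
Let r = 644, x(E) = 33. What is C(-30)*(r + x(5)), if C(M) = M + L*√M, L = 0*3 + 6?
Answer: -20310 + 4062*I*√30 ≈ -20310.0 + 22249.0*I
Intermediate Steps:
L = 6 (L = 0 + 6 = 6)
C(M) = M + 6*√M
C(-30)*(r + x(5)) = (-30 + 6*√(-30))*(644 + 33) = (-30 + 6*(I*√30))*677 = (-30 + 6*I*√30)*677 = -20310 + 4062*I*√30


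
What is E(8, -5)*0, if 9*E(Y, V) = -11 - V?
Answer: 0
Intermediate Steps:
E(Y, V) = -11/9 - V/9 (E(Y, V) = (-11 - V)/9 = -11/9 - V/9)
E(8, -5)*0 = (-11/9 - ⅑*(-5))*0 = (-11/9 + 5/9)*0 = -⅔*0 = 0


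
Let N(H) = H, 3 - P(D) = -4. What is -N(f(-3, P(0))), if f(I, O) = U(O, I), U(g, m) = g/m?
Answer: 7/3 ≈ 2.3333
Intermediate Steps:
P(D) = 7 (P(D) = 3 - 1*(-4) = 3 + 4 = 7)
f(I, O) = O/I
-N(f(-3, P(0))) = -7/(-3) = -7*(-1)/3 = -1*(-7/3) = 7/3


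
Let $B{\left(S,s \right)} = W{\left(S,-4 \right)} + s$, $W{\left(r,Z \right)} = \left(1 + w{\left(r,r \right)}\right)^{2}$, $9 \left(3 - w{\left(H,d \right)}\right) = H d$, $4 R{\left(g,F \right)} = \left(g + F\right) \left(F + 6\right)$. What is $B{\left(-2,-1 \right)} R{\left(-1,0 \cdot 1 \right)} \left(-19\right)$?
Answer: $\frac{17917}{54} \approx 331.8$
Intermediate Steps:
$R{\left(g,F \right)} = \frac{\left(6 + F\right) \left(F + g\right)}{4}$ ($R{\left(g,F \right)} = \frac{\left(g + F\right) \left(F + 6\right)}{4} = \frac{\left(F + g\right) \left(6 + F\right)}{4} = \frac{\left(6 + F\right) \left(F + g\right)}{4}$)
$w{\left(H,d \right)} = 3 - \frac{H d}{9}$
$W{\left(r,Z \right)} = \left(4 - \frac{r^{2}}{9}\right)^{2}$ ($W{\left(r,Z \right)} = \left(1 - \left(-3 + \frac{r r}{9}\right)\right)^{2} = \left(1 - \left(-3 + \frac{r^{2}}{9}\right)\right)^{2} = \left(4 - \frac{r^{2}}{9}\right)^{2}$)
$B{\left(S,s \right)} = s + \frac{\left(-36 + S^{2}\right)^{2}}{81}$ ($B{\left(S,s \right)} = \frac{\left(-36 + S^{2}\right)^{2}}{81} + s = s + \frac{\left(-36 + S^{2}\right)^{2}}{81}$)
$B{\left(-2,-1 \right)} R{\left(-1,0 \cdot 1 \right)} \left(-19\right) = \left(-1 + \frac{\left(-36 + \left(-2\right)^{2}\right)^{2}}{81}\right) \left(\frac{\left(0 \cdot 1\right)^{2}}{4} + \frac{3 \cdot 0 \cdot 1}{2} + \frac{3}{2} \left(-1\right) + \frac{1}{4} \cdot 0 \cdot 1 \left(-1\right)\right) \left(-19\right) = \left(-1 + \frac{\left(-36 + 4\right)^{2}}{81}\right) \left(\frac{0^{2}}{4} + \frac{3}{2} \cdot 0 - \frac{3}{2} + \frac{1}{4} \cdot 0 \left(-1\right)\right) \left(-19\right) = \left(-1 + \frac{\left(-32\right)^{2}}{81}\right) \left(\frac{1}{4} \cdot 0 + 0 - \frac{3}{2} + 0\right) \left(-19\right) = \left(-1 + \frac{1}{81} \cdot 1024\right) \left(0 + 0 - \frac{3}{2} + 0\right) \left(-19\right) = \left(-1 + \frac{1024}{81}\right) \left(- \frac{3}{2}\right) \left(-19\right) = \frac{943}{81} \left(- \frac{3}{2}\right) \left(-19\right) = \left(- \frac{943}{54}\right) \left(-19\right) = \frac{17917}{54}$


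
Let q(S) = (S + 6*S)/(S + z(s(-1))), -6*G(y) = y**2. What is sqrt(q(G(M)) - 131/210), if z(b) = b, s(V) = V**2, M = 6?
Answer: sqrt(342930)/210 ≈ 2.7886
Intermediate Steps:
G(y) = -y**2/6
q(S) = 7*S/(1 + S) (q(S) = (S + 6*S)/(S + (-1)**2) = (7*S)/(S + 1) = (7*S)/(1 + S) = 7*S/(1 + S))
sqrt(q(G(M)) - 131/210) = sqrt(7*(-1/6*6**2)/(1 - 1/6*6**2) - 131/210) = sqrt(7*(-1/6*36)/(1 - 1/6*36) - 131*1/210) = sqrt(7*(-6)/(1 - 6) - 131/210) = sqrt(7*(-6)/(-5) - 131/210) = sqrt(7*(-6)*(-1/5) - 131/210) = sqrt(42/5 - 131/210) = sqrt(1633/210) = sqrt(342930)/210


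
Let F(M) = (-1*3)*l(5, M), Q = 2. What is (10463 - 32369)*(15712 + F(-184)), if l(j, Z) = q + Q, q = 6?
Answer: -343661328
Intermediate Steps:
l(j, Z) = 8 (l(j, Z) = 6 + 2 = 8)
F(M) = -24 (F(M) = -1*3*8 = -3*8 = -24)
(10463 - 32369)*(15712 + F(-184)) = (10463 - 32369)*(15712 - 24) = -21906*15688 = -343661328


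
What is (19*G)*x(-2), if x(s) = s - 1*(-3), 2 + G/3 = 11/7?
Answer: -171/7 ≈ -24.429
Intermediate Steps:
G = -9/7 (G = -6 + 3*(11/7) = -6 + 33/7 = -9/7 ≈ -1.2857)
x(s) = 3 + s (x(s) = s + 3 = 3 + s)
(19*G)*x(-2) = (19*(-9/7))*(3 - 2) = -171/7*1 = -171/7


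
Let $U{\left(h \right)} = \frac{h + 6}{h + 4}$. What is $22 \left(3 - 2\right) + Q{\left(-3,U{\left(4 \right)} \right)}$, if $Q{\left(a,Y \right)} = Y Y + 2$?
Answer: $\frac{409}{16} \approx 25.563$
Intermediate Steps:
$U{\left(h \right)} = \frac{6 + h}{4 + h}$
$Q{\left(a,Y \right)} = 2 + Y^{2}$ ($Q{\left(a,Y \right)} = Y^{2} + 2 = 2 + Y^{2}$)
$22 \left(3 - 2\right) + Q{\left(-3,U{\left(4 \right)} \right)} = 22 \left(3 - 2\right) + \left(2 + \left(\frac{6 + 4}{4 + 4}\right)^{2}\right) = 22 \cdot 1 + \left(2 + \left(\frac{1}{8} \cdot 10\right)^{2}\right) = 22 + \left(2 + \left(\frac{1}{8} \cdot 10\right)^{2}\right) = 22 + \left(2 + \left(\frac{5}{4}\right)^{2}\right) = 22 + \left(2 + \frac{25}{16}\right) = 22 + \frac{57}{16} = \frac{409}{16}$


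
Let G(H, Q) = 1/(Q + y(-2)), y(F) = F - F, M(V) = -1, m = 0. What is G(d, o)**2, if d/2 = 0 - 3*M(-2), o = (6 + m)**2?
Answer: 1/1296 ≈ 0.00077160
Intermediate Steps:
y(F) = 0
o = 36 (o = (6 + 0)**2 = 6**2 = 36)
d = 6 (d = 2*(0 - 3*(-1)) = 2*(0 + 3) = 2*3 = 6)
G(H, Q) = 1/Q (G(H, Q) = 1/(Q + 0) = 1/Q)
G(d, o)**2 = (1/36)**2 = 1/1296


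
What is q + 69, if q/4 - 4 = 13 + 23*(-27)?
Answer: -2347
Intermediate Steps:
q = -2416 (q = 16 + 4*(13 + 23*(-27)) = 16 + 4*(13 - 621) = 16 + 4*(-608) = 16 - 2432 = -2416)
q + 69 = -2416 + 69 = -2347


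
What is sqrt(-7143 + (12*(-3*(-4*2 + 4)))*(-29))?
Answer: 7*I*sqrt(231) ≈ 106.39*I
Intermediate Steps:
sqrt(-7143 + (12*(-3*(-4*2 + 4)))*(-29)) = sqrt(-7143 + (12*(-3*(-8 + 4)))*(-29)) = sqrt(-7143 + (12*(-3*(-4)))*(-29)) = sqrt(-7143 + (12*12)*(-29)) = sqrt(-7143 + 144*(-29)) = sqrt(-7143 - 4176) = sqrt(-11319) = 7*I*sqrt(231)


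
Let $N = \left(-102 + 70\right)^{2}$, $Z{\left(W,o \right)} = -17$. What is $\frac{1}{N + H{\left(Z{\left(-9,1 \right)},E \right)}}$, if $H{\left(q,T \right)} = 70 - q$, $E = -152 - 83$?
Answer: $\frac{1}{1111} \approx 0.00090009$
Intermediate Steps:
$E = -235$
$N = 1024$ ($N = \left(-32\right)^{2} = 1024$)
$\frac{1}{N + H{\left(Z{\left(-9,1 \right)},E \right)}} = \frac{1}{1024 + \left(70 - -17\right)} = \frac{1}{1024 + \left(70 + 17\right)} = \frac{1}{1024 + 87} = \frac{1}{1111}$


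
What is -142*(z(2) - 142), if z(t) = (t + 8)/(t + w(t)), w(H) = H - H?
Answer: 19454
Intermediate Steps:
w(H) = 0
z(t) = (8 + t)/t (z(t) = (t + 8)/(t + 0) = (8 + t)/t)
-142*(z(2) - 142) = -142*((8 + 2)/2 - 142) = -142*((½)*10 - 142) = -142*(5 - 142) = -142*(-137) = 19454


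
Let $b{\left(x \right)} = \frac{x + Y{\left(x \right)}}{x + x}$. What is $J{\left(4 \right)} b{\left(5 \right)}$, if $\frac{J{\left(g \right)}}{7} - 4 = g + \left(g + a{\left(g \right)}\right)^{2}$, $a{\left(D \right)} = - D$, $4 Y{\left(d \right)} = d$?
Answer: $35$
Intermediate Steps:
$Y{\left(d \right)} = \frac{d}{4}$
$b{\left(x \right)} = \frac{5}{8}$ ($b{\left(x \right)} = \frac{x + \frac{x}{4}}{x + x} = \frac{\frac{5}{4} x}{2 x} = \frac{5 x}{4} \frac{1}{2 x} = \frac{5}{8}$)
$J{\left(g \right)} = 28 + 7 g$ ($J{\left(g \right)} = 28 + 7 \left(g + \left(g - g\right)^{2}\right) = 28 + 7 \left(g + 0^{2}\right) = 28 + 7 \left(g + 0\right) = 28 + 7 g$)
$J{\left(4 \right)} b{\left(5 \right)} = \left(28 + 7 \cdot 4\right) \frac{5}{8} = \left(28 + 28\right) \frac{5}{8} = 56 \cdot \frac{5}{8} = 35$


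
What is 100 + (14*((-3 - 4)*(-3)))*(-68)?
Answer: -19892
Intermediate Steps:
100 + (14*((-3 - 4)*(-3)))*(-68) = 100 + (14*(-7*(-3)))*(-68) = 100 + (14*21)*(-68) = 100 + 294*(-68) = 100 - 19992 = -19892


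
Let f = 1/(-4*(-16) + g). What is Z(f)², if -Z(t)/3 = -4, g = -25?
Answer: 144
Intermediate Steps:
f = 1/39 (f = 1/(-4*(-16) - 25) = 1/(64 - 25) = 1/39 ≈ 0.025641)
Z(t) = 12 (Z(t) = -3*(-4) = 12)
Z(f)² = 12² = 144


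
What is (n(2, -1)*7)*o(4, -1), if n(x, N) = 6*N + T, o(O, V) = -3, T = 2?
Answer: 84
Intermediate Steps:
n(x, N) = 2 + 6*N (n(x, N) = 6*N + 2 = 2 + 6*N)
(n(2, -1)*7)*o(4, -1) = ((2 + 6*(-1))*7)*(-3) = ((2 - 6)*7)*(-3) = -4*7*(-3) = -28*(-3) = 84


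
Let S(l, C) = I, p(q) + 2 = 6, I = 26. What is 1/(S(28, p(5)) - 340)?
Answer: -1/314 ≈ -0.0031847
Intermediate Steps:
p(q) = 4 (p(q) = -2 + 6 = 4)
S(l, C) = 26
1/(S(28, p(5)) - 340) = 1/(26 - 340) = 1/(-314) = -1/314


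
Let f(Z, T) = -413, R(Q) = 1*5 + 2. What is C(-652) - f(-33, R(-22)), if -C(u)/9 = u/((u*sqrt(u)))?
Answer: 413 + 9*I*sqrt(163)/326 ≈ 413.0 + 0.35247*I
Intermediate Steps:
R(Q) = 7 (R(Q) = 5 + 2 = 7)
C(u) = -9/sqrt(u) (C(u) = -9*u/(u*sqrt(u)) = -9*u/(u**(3/2)) = -9*u/u**(3/2) = -9/sqrt(u))
C(-652) - f(-33, R(-22)) = -(-9)*I*sqrt(163)/326 - 1*(-413) = -(-9)*I*sqrt(163)/326 + 413 = 9*I*sqrt(163)/326 + 413 = 413 + 9*I*sqrt(163)/326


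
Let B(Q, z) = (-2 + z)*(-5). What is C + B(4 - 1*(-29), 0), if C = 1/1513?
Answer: 15131/1513 ≈ 10.001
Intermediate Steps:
C = 1/1513 ≈ 0.00066094
B(Q, z) = 10 - 5*z
C + B(4 - 1*(-29), 0) = 1/1513 + (10 - 5*0) = 1/1513 + (10 + 0) = 1/1513 + 10 = 15131/1513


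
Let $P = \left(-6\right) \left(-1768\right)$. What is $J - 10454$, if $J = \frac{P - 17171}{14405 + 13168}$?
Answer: $- \frac{288254705}{27573} \approx -10454.0$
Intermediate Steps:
$P = 10608$
$J = - \frac{6563}{27573}$ ($J = \frac{10608 - 17171}{14405 + 13168} = - \frac{6563}{27573} \approx -0.23802$)
$J - 10454 = - \frac{6563}{27573} - 10454 = - \frac{288254705}{27573}$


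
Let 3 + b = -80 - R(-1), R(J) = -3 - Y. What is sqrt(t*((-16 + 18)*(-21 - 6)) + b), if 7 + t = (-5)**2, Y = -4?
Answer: 4*I*sqrt(66) ≈ 32.496*I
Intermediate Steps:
R(J) = 1 (R(J) = -3 - 1*(-4) = -3 + 4 = 1)
b = -84 (b = -3 + (-80 - 1*1) = -3 + (-80 - 1) = -3 - 81 = -84)
t = 18 (t = -7 + (-5)**2 = -7 + 25 = 18)
sqrt(t*((-16 + 18)*(-21 - 6)) + b) = sqrt(18*((-16 + 18)*(-21 - 6)) - 84) = sqrt(18*(2*(-27)) - 84) = sqrt(18*(-54) - 84) = sqrt(-972 - 84) = sqrt(-1056) = 4*I*sqrt(66)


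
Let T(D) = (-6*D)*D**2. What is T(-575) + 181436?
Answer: 1140837686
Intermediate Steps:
T(D) = -6*D**3
T(-575) + 181436 = -6*(-575)**3 + 181436 = -6*(-190109375) + 181436 = 1140656250 + 181436 = 1140837686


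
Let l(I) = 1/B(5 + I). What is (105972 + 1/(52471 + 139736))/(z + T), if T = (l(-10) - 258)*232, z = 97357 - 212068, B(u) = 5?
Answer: -101842801025/167720404821 ≈ -0.60722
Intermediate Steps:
l(I) = ⅕ (l(I) = 1/5 = ⅕)
z = -114711
T = -299048/5 (T = (⅕ - 258)*232 = -1289/5*232 = -299048/5 ≈ -59810.)
(105972 + 1/(52471 + 139736))/(z + T) = (105972 + 1/(52471 + 139736))/(-114711 - 299048/5) = (105972 + 1/192207)/(-872603/5) = (105972 + 1/192207)*(-5/872603) = (20368560205/192207)*(-5/872603) = -101842801025/167720404821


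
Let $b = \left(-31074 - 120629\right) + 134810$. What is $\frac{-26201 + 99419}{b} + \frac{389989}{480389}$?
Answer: $- \frac{9528345875}{2705070459} \approx -3.5224$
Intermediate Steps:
$b = -16893$ ($b = -151703 + 134810 = -16893$)
$\frac{-26201 + 99419}{b} + \frac{389989}{480389} = \frac{-26201 + 99419}{-16893} + \frac{389989}{480389} = 73218 \left(- \frac{1}{16893}\right) + 389989 \cdot \frac{1}{480389} = - \frac{24406}{5631} + \frac{389989}{480389} = - \frac{9528345875}{2705070459}$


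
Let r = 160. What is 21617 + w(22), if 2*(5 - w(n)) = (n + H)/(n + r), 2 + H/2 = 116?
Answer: 3935079/182 ≈ 21621.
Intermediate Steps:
H = 228 (H = -4 + 2*116 = -4 + 232 = 228)
w(n) = 5 - (228 + n)/(2*(160 + n)) (w(n) = 5 - (n + 228)/(2*(n + 160)) = 5 - (228 + n)/(2*(160 + n)))
21617 + w(22) = 21617 + (1372 + 9*22)/(2*(160 + 22)) = 21617 + (½)*(1372 + 198)/182 = 21617 + (½)*(1/182)*1570 = 21617 + 785/182 = 3935079/182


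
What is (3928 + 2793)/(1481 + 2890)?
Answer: 143/93 ≈ 1.5376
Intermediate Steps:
(3928 + 2793)/(1481 + 2890) = 6721/4371 = 6721*(1/4371) = 143/93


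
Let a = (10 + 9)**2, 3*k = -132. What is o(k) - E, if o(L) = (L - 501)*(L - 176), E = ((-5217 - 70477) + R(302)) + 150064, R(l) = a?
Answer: 45169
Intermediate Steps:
k = -44 (k = (1/3)*(-132) = -44)
a = 361 (a = 19**2 = 361)
R(l) = 361
E = 74731 (E = ((-5217 - 70477) + 361) + 150064 = (-75694 + 361) + 150064 = -75333 + 150064 = 74731)
o(L) = (-501 + L)*(-176 + L)
o(k) - E = (88176 + (-44)**2 - 677*(-44)) - 1*74731 = (88176 + 1936 + 29788) - 74731 = 119900 - 74731 = 45169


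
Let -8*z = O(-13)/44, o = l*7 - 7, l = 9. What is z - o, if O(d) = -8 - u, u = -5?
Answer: -19709/352 ≈ -55.991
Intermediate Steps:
O(d) = -3 (O(d) = -8 - 1*(-5) = -8 + 5 = -3)
o = 56 (o = 9*7 - 7 = 63 - 7 = 56)
z = 3/352 (z = -(-3)/(8*44) = -⅛*(-3/44) = 3/352 ≈ 0.0085227)
z - o = 3/352 - 1*56 = 3/352 - 56 = -19709/352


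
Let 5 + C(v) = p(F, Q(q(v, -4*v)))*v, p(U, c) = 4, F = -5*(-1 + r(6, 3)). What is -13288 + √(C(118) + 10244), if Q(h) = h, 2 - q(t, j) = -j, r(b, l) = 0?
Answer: -13288 + √10711 ≈ -13185.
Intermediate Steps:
q(t, j) = 2 + j (q(t, j) = 2 - (-1)*j = 2 + j)
F = 5 (F = -5*(-1 + 0) = -5*(-1) = 5)
C(v) = -5 + 4*v
-13288 + √(C(118) + 10244) = -13288 + √((-5 + 4*118) + 10244) = -13288 + √((-5 + 472) + 10244) = -13288 + √(467 + 10244) = -13288 + √10711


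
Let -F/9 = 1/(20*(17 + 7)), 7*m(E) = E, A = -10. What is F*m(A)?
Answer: 3/112 ≈ 0.026786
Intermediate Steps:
m(E) = E/7
F = -3/160 (F = -9*1/(20*(17 + 7)) = -9/(20*24) = -9/480 = -9*1/480 = -3/160 ≈ -0.018750)
F*m(A) = -3*(-10)/1120 = -3/160*(-10/7) = 3/112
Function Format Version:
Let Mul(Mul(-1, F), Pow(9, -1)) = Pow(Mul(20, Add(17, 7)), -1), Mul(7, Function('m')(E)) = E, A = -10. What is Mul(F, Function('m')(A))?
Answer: Rational(3, 112) ≈ 0.026786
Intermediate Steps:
Function('m')(E) = Mul(Rational(1, 7), E)
F = Rational(-3, 160) (F = Mul(-9, Pow(Mul(20, Add(17, 7)), -1)) = Mul(-9, Pow(Mul(20, 24), -1)) = Mul(-9, Pow(480, -1)) = Mul(-9, Rational(1, 480)) = Rational(-3, 160) ≈ -0.018750)
Mul(F, Function('m')(A)) = Mul(Rational(-3, 160), Mul(Rational(1, 7), -10)) = Mul(Rational(-3, 160), Rational(-10, 7)) = Rational(3, 112)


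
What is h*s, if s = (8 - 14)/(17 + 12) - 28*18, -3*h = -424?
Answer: -2066576/29 ≈ -71261.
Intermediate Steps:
h = 424/3 (h = -⅓*(-424) = 424/3 ≈ 141.33)
s = -14622/29 (s = -6/29 - 504 = -14622/29 ≈ -504.21)
h*s = (424/3)*(-14622/29) = -2066576/29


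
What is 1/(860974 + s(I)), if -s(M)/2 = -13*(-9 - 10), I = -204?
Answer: 1/860480 ≈ 1.1621e-6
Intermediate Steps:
s(M) = -494 (s(M) = -(-26)*(-9 - 10) = -(-26)*(-19) = -2*247 = -494)
1/(860974 + s(I)) = 1/(860974 - 494) = 1/860480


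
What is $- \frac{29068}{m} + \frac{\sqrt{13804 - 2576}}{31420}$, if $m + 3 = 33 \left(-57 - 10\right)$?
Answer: $\frac{14534}{1107} + \frac{\sqrt{2807}}{15710} \approx 13.133$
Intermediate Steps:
$m = -2214$ ($m = -3 + 33 \left(-57 - 10\right) = -3 + 33 \left(-67\right) = -3 - 2211 = -2214$)
$- \frac{29068}{m} + \frac{\sqrt{13804 - 2576}}{31420} = - \frac{29068}{-2214} + \frac{\sqrt{13804 - 2576}}{31420} = \left(-29068\right) \left(- \frac{1}{2214}\right) + \sqrt{11228} \cdot \frac{1}{31420} = \frac{14534}{1107} + 2 \sqrt{2807} \cdot \frac{1}{31420} = \frac{14534}{1107} + \frac{\sqrt{2807}}{15710}$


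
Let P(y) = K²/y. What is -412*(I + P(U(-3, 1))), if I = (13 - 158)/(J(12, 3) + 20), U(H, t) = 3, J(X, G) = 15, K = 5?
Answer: -36256/21 ≈ -1726.5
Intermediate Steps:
I = -29/7 (I = (13 - 158)/(15 + 20) = -145/35 = -145*1/35 = -29/7 ≈ -4.1429)
P(y) = 25/y (P(y) = 5²/y = 25/y)
-412*(I + P(U(-3, 1))) = -412*(-29/7 + 25/3) = -412*88/21 = -36256/21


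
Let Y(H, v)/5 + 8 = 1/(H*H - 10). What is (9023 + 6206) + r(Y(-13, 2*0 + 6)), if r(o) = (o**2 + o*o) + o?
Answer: 464765954/25281 ≈ 18384.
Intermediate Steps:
Y(H, v) = -40 + 5/(-10 + H**2) (Y(H, v) = -40 + 5/(H*H - 10) = -40 + 5/(H**2 - 10) = -40 + 5/(-10 + H**2))
r(o) = o + 2*o**2 (r(o) = (o**2 + o**2) + o = 2*o**2 + o = o + 2*o**2)
(9023 + 6206) + r(Y(-13, 2*0 + 6)) = (9023 + 6206) + (5*(81 - 8*(-13)**2)/(-10 + (-13)**2))*(1 + 2*(5*(81 - 8*(-13)**2)/(-10 + (-13)**2))) = 15229 + (5*(81 - 8*169)/(-10 + 169))*(1 + 2*(5*(81 - 8*169)/(-10 + 169))) = 15229 + (5*(81 - 1352)/159)*(1 + 2*(5*(81 - 1352)/159)) = 15229 + (5*(1/159)*(-1271))*(1 + 2*(5*(1/159)*(-1271))) = 15229 - 6355*(1 + 2*(-6355/159))/159 = 15229 - 6355*(1 - 12710/159)/159 = 15229 - 6355/159*(-12551/159) = 15229 + 79761605/25281 = 464765954/25281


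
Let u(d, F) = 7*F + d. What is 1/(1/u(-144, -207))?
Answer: -1593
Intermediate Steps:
u(d, F) = d + 7*F
1/(1/u(-144, -207)) = 1/(1/(-144 + 7*(-207))) = 1/(1/(-144 - 1449)) = 1/(1/(-1593)) = 1/(-1/1593) = -1593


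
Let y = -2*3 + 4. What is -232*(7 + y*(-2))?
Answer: -2552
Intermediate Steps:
y = -2 (y = -6 + 4 = -2)
-232*(7 + y*(-2)) = -232*(7 - 2*(-2)) = -232*(7 + 4) = -232*11 = -2552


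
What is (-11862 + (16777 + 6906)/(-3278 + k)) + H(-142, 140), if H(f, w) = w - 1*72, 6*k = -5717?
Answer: -299532788/25385 ≈ -11800.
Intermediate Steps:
k = -5717/6 (k = (⅙)*(-5717) = -5717/6 ≈ -952.83)
H(f, w) = -72 + w (H(f, w) = w - 72 = -72 + w)
(-11862 + (16777 + 6906)/(-3278 + k)) + H(-142, 140) = (-11862 + (16777 + 6906)/(-3278 - 5717/6)) + (-72 + 140) = (-11862 + 23683/(-25385/6)) + 68 = (-11862 + 23683*(-6/25385)) + 68 = (-11862 - 142098/25385) + 68 = -301258968/25385 + 68 = -299532788/25385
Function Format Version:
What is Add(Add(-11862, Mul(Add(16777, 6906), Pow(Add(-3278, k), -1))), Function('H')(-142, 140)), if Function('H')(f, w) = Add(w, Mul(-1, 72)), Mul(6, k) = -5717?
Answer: Rational(-299532788, 25385) ≈ -11800.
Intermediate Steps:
k = Rational(-5717, 6) (k = Mul(Rational(1, 6), -5717) = Rational(-5717, 6) ≈ -952.83)
Function('H')(f, w) = Add(-72, w) (Function('H')(f, w) = Add(w, -72) = Add(-72, w))
Add(Add(-11862, Mul(Add(16777, 6906), Pow(Add(-3278, k), -1))), Function('H')(-142, 140)) = Add(Add(-11862, Mul(Add(16777, 6906), Pow(Add(-3278, Rational(-5717, 6)), -1))), Add(-72, 140)) = Add(Add(-11862, Mul(23683, Pow(Rational(-25385, 6), -1))), 68) = Add(Add(-11862, Mul(23683, Rational(-6, 25385))), 68) = Add(Add(-11862, Rational(-142098, 25385)), 68) = Add(Rational(-301258968, 25385), 68) = Rational(-299532788, 25385)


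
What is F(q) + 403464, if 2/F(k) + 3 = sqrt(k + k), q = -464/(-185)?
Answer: 297351858/737 - 8*sqrt(10730)/737 ≈ 4.0346e+5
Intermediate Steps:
q = 464/185 (q = -464*(-1/185) = 464/185 ≈ 2.5081)
F(k) = 2/(-3 + sqrt(2)*sqrt(k)) (F(k) = 2/(-3 + sqrt(k + k)) = 2/(-3 + sqrt(2*k)) = 2/(-3 + sqrt(2)*sqrt(k)))
F(q) + 403464 = 2/(-3 + sqrt(2)*sqrt(464/185)) + 403464 = 2/(-3 + sqrt(2)*(4*sqrt(5365)/185)) + 403464 = 2/(-3 + 4*sqrt(10730)/185) + 403464 = 403464 + 2/(-3 + 4*sqrt(10730)/185)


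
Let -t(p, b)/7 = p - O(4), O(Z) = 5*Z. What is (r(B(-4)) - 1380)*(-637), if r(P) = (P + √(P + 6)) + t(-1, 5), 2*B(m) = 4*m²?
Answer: 765037 - 637*√38 ≈ 7.6111e+5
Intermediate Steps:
t(p, b) = 140 - 7*p (t(p, b) = -7*(p - 5*4) = -7*(p - 1*20) = -7*(p - 20) = -7*(-20 + p) = 140 - 7*p)
B(m) = 2*m² (B(m) = (4*m²)/2 = 2*m²)
r(P) = 147 + P + √(6 + P) (r(P) = (P + √(P + 6)) + (140 - 7*(-1)) = (P + √(6 + P)) + (140 + 7) = (P + √(6 + P)) + 147 = 147 + P + √(6 + P))
(r(B(-4)) - 1380)*(-637) = ((147 + 2*(-4)² + √(6 + 2*(-4)²)) - 1380)*(-637) = ((147 + 2*16 + √(6 + 2*16)) - 1380)*(-637) = ((147 + 32 + √(6 + 32)) - 1380)*(-637) = ((147 + 32 + √38) - 1380)*(-637) = ((179 + √38) - 1380)*(-637) = (-1201 + √38)*(-637) = 765037 - 637*√38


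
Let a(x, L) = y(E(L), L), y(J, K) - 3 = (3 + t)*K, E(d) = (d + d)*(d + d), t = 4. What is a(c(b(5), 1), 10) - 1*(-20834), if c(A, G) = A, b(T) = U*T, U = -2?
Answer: 20907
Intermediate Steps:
E(d) = 4*d² (E(d) = (2*d)*(2*d) = 4*d²)
b(T) = -2*T
y(J, K) = 3 + 7*K (y(J, K) = 3 + (3 + 4)*K = 3 + 7*K)
a(x, L) = 3 + 7*L
a(c(b(5), 1), 10) - 1*(-20834) = (3 + 7*10) - 1*(-20834) = (3 + 70) + 20834 = 73 + 20834 = 20907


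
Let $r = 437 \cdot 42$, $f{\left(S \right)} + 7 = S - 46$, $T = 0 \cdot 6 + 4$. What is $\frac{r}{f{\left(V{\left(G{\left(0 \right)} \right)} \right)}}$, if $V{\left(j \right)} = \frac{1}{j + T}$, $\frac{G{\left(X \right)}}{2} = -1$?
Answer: $- \frac{1748}{5} \approx -349.6$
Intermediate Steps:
$G{\left(X \right)} = -2$ ($G{\left(X \right)} = 2 \left(-1\right) = -2$)
$T = 4$ ($T = 0 + 4 = 4$)
$V{\left(j \right)} = \frac{1}{4 + j}$ ($V{\left(j \right)} = \frac{1}{j + 4} = \frac{1}{4 + j}$)
$f{\left(S \right)} = -53 + S$ ($f{\left(S \right)} = -7 + \left(S - 46\right) = -7 + \left(-46 + S\right) = -53 + S$)
$r = 18354$
$\frac{r}{f{\left(V{\left(G{\left(0 \right)} \right)} \right)}} = \frac{18354}{-53 + \frac{1}{4 - 2}} = \frac{18354}{-53 + \frac{1}{2}} = \frac{18354}{- \frac{105}{2}} = 18354 \left(- \frac{2}{105}\right) = - \frac{1748}{5}$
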